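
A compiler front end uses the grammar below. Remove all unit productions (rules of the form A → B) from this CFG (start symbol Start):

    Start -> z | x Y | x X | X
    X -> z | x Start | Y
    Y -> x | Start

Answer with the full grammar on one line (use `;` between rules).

Start -> z | x Y | x X | x Start | x; X -> z | x Y | x X | x Start | x; Y -> z | x Y | x X | x Start | x

Unit pairs: Start ⇒* {X, Y}; X ⇒* {Start, Y}; Y ⇒* {Start, X}.
For each unit pair (A, B), copy every non-unit production of B to A, then drop all unit productions.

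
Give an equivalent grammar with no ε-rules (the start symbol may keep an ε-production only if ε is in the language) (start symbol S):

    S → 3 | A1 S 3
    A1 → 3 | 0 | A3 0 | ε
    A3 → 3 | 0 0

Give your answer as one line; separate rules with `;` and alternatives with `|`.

S → 3 | A1 S 3 | S 3; A1 → 3 | 0 | A3 0; A3 → 3 | 0 0

Nullable nonterminals: {A1}.
ε ∉ L(G), so no ε-production is kept.
Expand every rule over subsets of its nullable positions: S → A1 S 3 gives A1 S 3 | S 3.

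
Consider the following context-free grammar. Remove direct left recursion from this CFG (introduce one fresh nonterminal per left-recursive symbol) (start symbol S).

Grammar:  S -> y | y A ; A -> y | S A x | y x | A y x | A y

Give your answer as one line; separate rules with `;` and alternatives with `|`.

A is directly left-recursive.
For A: α = {y x, y}, β = {y, S A x, y x}. Rewrite as A → β A' and A' → α A' | ε.

S -> y | y A; A -> y A' | S A x A' | y x A'; A' -> y x A' | y A' | eps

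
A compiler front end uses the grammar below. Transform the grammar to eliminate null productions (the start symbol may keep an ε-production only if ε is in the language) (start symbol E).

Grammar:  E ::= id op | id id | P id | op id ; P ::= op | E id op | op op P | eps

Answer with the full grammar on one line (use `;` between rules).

Nullable set = {P}.
ε ∉ L(G), so no ε-production is kept.
Expand every rule over subsets of its nullable positions: E → P id gives P id | id. P → op op P gives op op P | op op.

E ::= id op | id id | P id | id | op id; P ::= op | E id op | op op P | op op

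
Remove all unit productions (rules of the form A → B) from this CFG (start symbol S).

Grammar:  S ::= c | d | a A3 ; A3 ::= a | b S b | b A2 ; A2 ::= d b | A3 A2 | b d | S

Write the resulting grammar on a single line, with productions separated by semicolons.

S ::= c | d | a A3; A3 ::= a | b S b | b A2; A2 ::= d b | A3 A2 | b d | c | d | a A3

Unit pairs: A2 ⇒* {S}.
For each unit pair (A, B), copy every non-unit production of B to A, then drop all unit productions.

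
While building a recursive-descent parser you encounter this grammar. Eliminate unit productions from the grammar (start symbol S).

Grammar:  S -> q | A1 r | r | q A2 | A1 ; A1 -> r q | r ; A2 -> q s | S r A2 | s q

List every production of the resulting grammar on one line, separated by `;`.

Unit pairs: S ⇒* {A1}.
For each unit pair (A, B), copy every non-unit production of B to A, then drop all unit productions.

S -> r q | r | q | A1 r | q A2; A1 -> r q | r; A2 -> q s | S r A2 | s q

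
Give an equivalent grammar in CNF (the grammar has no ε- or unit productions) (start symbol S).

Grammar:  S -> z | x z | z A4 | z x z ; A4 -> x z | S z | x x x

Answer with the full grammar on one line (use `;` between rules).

S -> z | X1 X2 | X2 A4 | X2 Y1; A4 -> X1 X2 | S X2 | X1 Y2; X1 -> x; X2 -> z; Y1 -> X1 X2; Y2 -> X1 X1

Introduce a nonterminal for each terminal appearing in a rule of length ≥ 2: X1 → x, X2 → z.
Binarize each right-hand side of length ≥ 3 by chaining fresh nonterminals (Y1, Y2, …): affected rules were S → X2 X1 X2; A4 → X1 X1 X1.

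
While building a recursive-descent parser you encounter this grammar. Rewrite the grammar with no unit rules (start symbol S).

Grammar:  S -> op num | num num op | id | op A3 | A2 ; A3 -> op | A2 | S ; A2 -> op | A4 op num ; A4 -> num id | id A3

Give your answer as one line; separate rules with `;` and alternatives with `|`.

S -> op | A4 op num | op num | num num op | id | op A3; A3 -> op | A4 op num | op num | num num op | id | op A3; A2 -> op | A4 op num; A4 -> num id | id A3

Unit pairs: A3 ⇒* {A2, S}; S ⇒* {A2}.
For every A with A ⇒* B via unit rules, add B's non-unit alternatives to A; then delete every rule of the form X → Y.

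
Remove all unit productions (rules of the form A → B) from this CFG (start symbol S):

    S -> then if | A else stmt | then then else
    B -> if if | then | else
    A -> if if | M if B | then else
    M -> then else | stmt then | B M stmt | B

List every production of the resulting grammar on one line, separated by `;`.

S -> then if | A else stmt | then then else; B -> if if | then | else; A -> if if | M if B | then else; M -> if if | then | else | then else | stmt then | B M stmt

Unit pairs: M ⇒* {B}.
For every A with A ⇒* B via unit rules, add B's non-unit alternatives to A; then delete every rule of the form X → Y.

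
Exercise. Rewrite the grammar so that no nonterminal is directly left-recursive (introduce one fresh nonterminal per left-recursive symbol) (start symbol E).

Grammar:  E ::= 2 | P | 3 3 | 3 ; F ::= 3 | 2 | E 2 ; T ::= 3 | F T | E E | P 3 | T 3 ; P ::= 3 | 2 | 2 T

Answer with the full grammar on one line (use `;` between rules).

Left recursion appears on T.
For T: α = {3}, β = {3, F T, E E, P 3}. Rewrite as T → β T' and T' → α T' | ε.

E ::= 2 | P | 3 3 | 3; F ::= 3 | 2 | E 2; T ::= 3 T' | F T T' | E E T' | P 3 T'; P ::= 3 | 2 | 2 T; T' ::= 3 T' | eps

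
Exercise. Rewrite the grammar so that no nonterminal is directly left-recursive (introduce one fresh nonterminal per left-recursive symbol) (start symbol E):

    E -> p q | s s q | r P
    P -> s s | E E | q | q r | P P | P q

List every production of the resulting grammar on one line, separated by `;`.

Directly left-recursive nonterminal: P.
For P: α = {P, q}, β = {s s, E E, q, q r}. Rewrite as P → β P' and P' → α P' | ε.

E -> p q | s s q | r P; P -> s s P' | E E P' | q P' | q r P'; P' -> P P' | q P' | epsilon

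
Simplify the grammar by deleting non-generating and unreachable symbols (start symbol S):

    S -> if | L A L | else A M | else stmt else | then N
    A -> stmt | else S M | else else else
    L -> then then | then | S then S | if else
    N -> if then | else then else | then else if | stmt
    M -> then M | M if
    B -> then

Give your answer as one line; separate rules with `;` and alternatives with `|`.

Generating nonterminals: {A, B, L, N, S}.
Reachable from S after that: {A, L, N, S}.
Removed useless symbols: {B, M} and every production mentioning them.

S -> if | L A L | else stmt else | then N; A -> stmt | else else else; L -> then then | then | S then S | if else; N -> if then | else then else | then else if | stmt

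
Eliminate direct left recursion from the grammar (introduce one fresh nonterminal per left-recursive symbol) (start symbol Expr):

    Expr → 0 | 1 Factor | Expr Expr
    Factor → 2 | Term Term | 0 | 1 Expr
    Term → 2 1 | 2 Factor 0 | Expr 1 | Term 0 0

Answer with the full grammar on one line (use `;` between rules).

Expr → 0 Expr1 | 1 Factor Expr1; Factor → 2 | Term Term | 0 | 1 Expr; Term → 2 1 Term1 | 2 Factor 0 Term1 | Expr 1 Term1; Expr1 → Expr Expr1 | eps; Term1 → 0 0 Term1 | eps

Left recursion appears on Expr, Term.
For Expr: α = {Expr}, β = {0, 1 Factor}. Rewrite as Expr → β Expr1 and Expr1 → α Expr1 | ε.
For Term: α = {0 0}, β = {2 1, 2 Factor 0, Expr 1}. Rewrite as Term → β Term1 and Term1 → α Term1 | ε.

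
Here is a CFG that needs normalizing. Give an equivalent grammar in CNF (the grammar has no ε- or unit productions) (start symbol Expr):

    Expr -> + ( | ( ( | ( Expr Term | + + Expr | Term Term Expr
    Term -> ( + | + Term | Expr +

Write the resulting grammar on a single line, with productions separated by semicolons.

Introduce a nonterminal for each terminal appearing in a rule of length ≥ 2: X1 → +, X2 → (.
Binarize each right-hand side of length ≥ 3 by chaining fresh nonterminals (Y1, Y2, …): affected rules were Expr → X2 Expr Term; Expr → X1 X1 Expr; Expr → Term Term Expr.

Expr -> X1 X2 | X2 X2 | X2 Y1 | X1 Y2 | Term Y3; Term -> X2 X1 | X1 Term | Expr X1; X1 -> +; X2 -> (; Y1 -> Expr Term; Y2 -> X1 Expr; Y3 -> Term Expr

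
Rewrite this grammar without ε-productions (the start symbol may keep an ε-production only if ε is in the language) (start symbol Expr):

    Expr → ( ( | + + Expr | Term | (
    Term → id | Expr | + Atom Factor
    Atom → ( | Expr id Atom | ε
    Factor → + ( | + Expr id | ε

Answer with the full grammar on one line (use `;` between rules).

Nullable nonterminals: {Atom, Factor}.
ε ∉ L(G), so no ε-production is kept.
Expand every rule over subsets of its nullable positions: Term → + Atom Factor gives + Atom Factor | + Atom | + Factor | +. Atom → Expr id Atom gives Expr id Atom | Expr id.

Expr → ( ( | + + Expr | Term | (; Term → id | Expr | + Atom Factor | + Atom | + Factor | +; Atom → ( | Expr id Atom | Expr id; Factor → + ( | + Expr id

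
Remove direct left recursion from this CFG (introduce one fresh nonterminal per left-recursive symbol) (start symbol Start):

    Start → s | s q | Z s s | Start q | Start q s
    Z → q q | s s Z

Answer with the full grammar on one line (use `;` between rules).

Directly left-recursive nonterminal: Start.
For Start: α = {q, q s}, β = {s, s q, Z s s}. Rewrite as Start → β Start1 and Start1 → α Start1 | ε.

Start → s Start1 | s q Start1 | Z s s Start1; Z → q q | s s Z; Start1 → q Start1 | q s Start1 | epsilon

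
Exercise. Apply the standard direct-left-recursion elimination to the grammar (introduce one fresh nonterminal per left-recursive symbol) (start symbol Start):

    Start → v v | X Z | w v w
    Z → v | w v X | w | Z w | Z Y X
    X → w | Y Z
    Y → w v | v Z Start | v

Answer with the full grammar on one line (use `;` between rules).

Start → v v | X Z | w v w; Z → v Z1 | w v X Z1 | w Z1; X → w | Y Z; Y → w v | v Z Start | v; Z1 → w Z1 | Y X Z1 | ε

Left recursion appears on Z.
For Z: α = {w, Y X}, β = {v, w v X, w}. Rewrite as Z → β Z1 and Z1 → α Z1 | ε.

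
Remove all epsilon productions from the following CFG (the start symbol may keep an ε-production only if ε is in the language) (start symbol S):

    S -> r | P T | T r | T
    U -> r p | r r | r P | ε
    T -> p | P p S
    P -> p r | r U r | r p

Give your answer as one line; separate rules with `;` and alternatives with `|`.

Nullable nonterminals: {U}.
ε ∉ L(G), so no ε-production is kept.
Expand every rule over subsets of its nullable positions: P → r U r gives r U r | r r.

S -> r | P T | T r | T; U -> r p | r r | r P; T -> p | P p S; P -> p r | r U r | r r | r p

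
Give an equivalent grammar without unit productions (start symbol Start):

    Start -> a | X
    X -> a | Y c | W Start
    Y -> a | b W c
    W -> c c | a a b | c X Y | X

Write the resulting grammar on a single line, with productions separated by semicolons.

Start -> a | Y c | W Start; X -> a | Y c | W Start; Y -> a | b W c; W -> a | Y c | W Start | c c | a a b | c X Y

Unit pairs: Start ⇒* {X}; W ⇒* {X}.
Replace each nonterminal's rules with the union of the non-unit rules of every nonterminal it unit-derives.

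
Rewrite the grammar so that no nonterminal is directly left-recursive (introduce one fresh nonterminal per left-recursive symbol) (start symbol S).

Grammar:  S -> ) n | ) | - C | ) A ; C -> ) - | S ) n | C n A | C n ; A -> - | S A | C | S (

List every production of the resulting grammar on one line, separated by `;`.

C is directly left-recursive.
For C: α = {n A, n}, β = {) -, S ) n}. Rewrite as C → β C' and C' → α C' | ε.

S -> ) n | ) | - C | ) A; C -> ) - C' | S ) n C'; A -> - | S A | C | S (; C' -> n A C' | n C' | ε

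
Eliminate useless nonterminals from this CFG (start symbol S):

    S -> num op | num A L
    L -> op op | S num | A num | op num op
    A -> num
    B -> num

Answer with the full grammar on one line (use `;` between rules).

Generating nonterminals: {A, B, L, S}.
Reachable from S after that: {A, L, S}.
Removed useless symbols: {B} and every production mentioning them.

S -> num op | num A L; L -> op op | S num | A num | op num op; A -> num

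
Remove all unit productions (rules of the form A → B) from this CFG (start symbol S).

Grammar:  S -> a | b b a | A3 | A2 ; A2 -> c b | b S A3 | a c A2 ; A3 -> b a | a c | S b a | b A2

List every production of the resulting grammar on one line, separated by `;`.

S -> c b | b S A3 | a c A2 | a | b b a | b a | a c | S b a | b A2; A2 -> c b | b S A3 | a c A2; A3 -> b a | a c | S b a | b A2

Unit pairs: S ⇒* {A2, A3}.
For each unit pair (A, B), copy every non-unit production of B to A, then drop all unit productions.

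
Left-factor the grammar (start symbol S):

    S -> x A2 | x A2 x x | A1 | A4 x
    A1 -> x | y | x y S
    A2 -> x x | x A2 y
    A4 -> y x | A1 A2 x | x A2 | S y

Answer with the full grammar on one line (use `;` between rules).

S has alternatives sharing prefix 'x A2': factor to S → x A2 S' with S' → ε | x x.
A1 has alternatives sharing prefix 'x': factor to A1 → x A1' with A1' → ε | y S.
A2 has alternatives sharing prefix 'x': factor to A2 → x A2' with A2' → x | A2 y.

S -> A1 | A4 x | x A2 S'; A1 -> y | x A1'; A2 -> x A2'; A4 -> y x | A1 A2 x | x A2 | S y; S' -> eps | x x; A1' -> eps | y S; A2' -> x | A2 y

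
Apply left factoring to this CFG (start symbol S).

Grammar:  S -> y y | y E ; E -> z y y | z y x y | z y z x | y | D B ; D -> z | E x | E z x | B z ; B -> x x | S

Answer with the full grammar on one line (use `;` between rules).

S -> y S'; E -> y | D B | z y E'; D -> z | B z | E D'; B -> x x | S; S' -> y | E; E' -> y | x y | z x; D' -> x | z x

S has alternatives sharing prefix 'y': factor to S → y S' with S' → y | E.
E has alternatives sharing prefix 'z y': factor to E → z y E' with E' → y | x y | z x.
D has alternatives sharing prefix 'E': factor to D → E D' with D' → x | z x.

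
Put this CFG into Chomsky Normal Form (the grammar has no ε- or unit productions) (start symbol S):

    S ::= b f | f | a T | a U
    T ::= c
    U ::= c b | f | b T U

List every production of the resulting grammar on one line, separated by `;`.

Introduce a nonterminal for each terminal appearing in a rule of length ≥ 2: X1 → b, X2 → f, X3 → a, X4 → c.
Binarize each right-hand side of length ≥ 3 by chaining fresh nonterminals (Y1, Y2, …): affected rules were U → X1 T U.

S ::= X1 X2 | f | X3 T | X3 U; T ::= c; U ::= X4 X1 | f | X1 Y1; X1 ::= b; X2 ::= f; X3 ::= a; X4 ::= c; Y1 ::= T U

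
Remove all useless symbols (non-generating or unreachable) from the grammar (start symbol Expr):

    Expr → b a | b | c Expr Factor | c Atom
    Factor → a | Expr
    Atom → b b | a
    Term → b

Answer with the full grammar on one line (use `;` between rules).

Expr → b a | b | c Expr Factor | c Atom; Factor → a | Expr; Atom → b b | a

Generating nonterminals: {Atom, Expr, Factor, Term}.
Reachable from Expr after that: {Atom, Expr, Factor}.
Removed useless symbols: {Term} and every production mentioning them.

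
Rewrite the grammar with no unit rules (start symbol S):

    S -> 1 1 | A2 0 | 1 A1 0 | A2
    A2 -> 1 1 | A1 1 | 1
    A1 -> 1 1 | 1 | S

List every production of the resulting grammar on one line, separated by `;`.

Unit pairs: A1 ⇒* {A2, S}; S ⇒* {A2}.
For every A with A ⇒* B via unit rules, add B's non-unit alternatives to A; then delete every rule of the form X → Y.

S -> 1 1 | A1 1 | 1 | A2 0 | 1 A1 0; A2 -> 1 1 | A1 1 | 1; A1 -> 1 1 | A1 1 | 1 | A2 0 | 1 A1 0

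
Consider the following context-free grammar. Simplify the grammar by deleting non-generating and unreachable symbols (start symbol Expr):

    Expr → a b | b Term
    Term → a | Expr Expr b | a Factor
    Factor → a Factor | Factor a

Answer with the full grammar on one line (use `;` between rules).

Expr → a b | b Term; Term → a | Expr Expr b

Generating nonterminals: {Expr, Term}.
Reachable from Expr after that: {Expr, Term}.
Removed useless symbols: {Factor} and every production mentioning them.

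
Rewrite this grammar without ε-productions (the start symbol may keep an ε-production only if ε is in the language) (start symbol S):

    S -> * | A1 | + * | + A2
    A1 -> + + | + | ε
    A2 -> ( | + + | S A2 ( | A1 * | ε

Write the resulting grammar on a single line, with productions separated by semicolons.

S -> * | A1 | + * | + A2 | + | ε; A1 -> + + | +; A2 -> ( | + + | S A2 ( | S ( | A2 ( | A1 * | *

Nullable nonterminals: {A1, A2, S}.
ε ∈ L(G) since S is nullable, so keep S → ε.
Add the nullable-subset variants: S → + A2 gives + A2 | +. A2 → S A2 ( gives S A2 ( | S ( | A2 (. A2 → A1 * gives A1 * | *.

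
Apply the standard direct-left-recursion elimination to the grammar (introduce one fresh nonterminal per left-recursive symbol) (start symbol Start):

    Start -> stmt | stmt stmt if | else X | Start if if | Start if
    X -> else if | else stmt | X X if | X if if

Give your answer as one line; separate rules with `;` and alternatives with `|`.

Left recursion appears on Start, X.
For Start: α = {if if, if}, β = {stmt, stmt stmt if, else X}. Rewrite as Start → β Start1 and Start1 → α Start1 | ε.
For X: α = {X if, if if}, β = {else if, else stmt}. Rewrite as X → β X1 and X1 → α X1 | ε.

Start -> stmt Start1 | stmt stmt if Start1 | else X Start1; X -> else if X1 | else stmt X1; Start1 -> if if Start1 | if Start1 | ε; X1 -> X if X1 | if if X1 | ε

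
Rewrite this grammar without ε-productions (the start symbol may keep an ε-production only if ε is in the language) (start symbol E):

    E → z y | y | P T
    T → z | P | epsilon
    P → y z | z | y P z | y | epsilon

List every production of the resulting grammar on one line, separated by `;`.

E → z y | y | P T | P | T | ε; T → z | P; P → y z | z | y P z | y

Nullable set = {E, P, T}.
ε ∈ L(G) since E is nullable, so keep E → ε.
Add the nullable-subset variants: E → P T gives P T | P | T.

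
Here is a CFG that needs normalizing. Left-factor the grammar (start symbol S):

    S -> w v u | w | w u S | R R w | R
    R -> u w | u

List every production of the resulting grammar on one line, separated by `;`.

S has alternatives sharing prefix 'w': factor to S → w S' with S' → v u | ε | u S.
S has alternatives sharing prefix 'R': factor to S → R S'' with S'' → R w | ε.
R has alternatives sharing prefix 'u': factor to R → u R' with R' → w | ε.

S -> w S' | R S''; R -> u R'; S' -> v u | ε | u S; S'' -> R w | ε; R' -> w | ε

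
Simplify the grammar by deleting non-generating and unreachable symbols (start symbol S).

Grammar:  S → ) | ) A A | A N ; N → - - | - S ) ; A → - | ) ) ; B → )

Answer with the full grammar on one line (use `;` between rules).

S → ) | ) A A | A N; N → - - | - S ); A → - | ) )

Generating nonterminals: {A, B, N, S}.
Reachable from S after that: {A, N, S}.
Removed useless symbols: {B} and every production mentioning them.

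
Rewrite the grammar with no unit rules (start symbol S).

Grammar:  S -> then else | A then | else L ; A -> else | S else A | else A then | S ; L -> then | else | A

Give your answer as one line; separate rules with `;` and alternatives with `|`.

S -> then else | A then | else L; A -> then else | A then | else L | else | S else A | else A then; L -> then | else | then else | A then | else L | S else A | else A then

Unit pairs: A ⇒* {S}; L ⇒* {A, S}.
For every A with A ⇒* B via unit rules, add B's non-unit alternatives to A; then delete every rule of the form X → Y.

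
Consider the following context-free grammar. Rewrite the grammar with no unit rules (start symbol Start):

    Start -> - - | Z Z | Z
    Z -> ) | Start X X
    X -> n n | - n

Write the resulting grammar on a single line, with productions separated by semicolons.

Unit pairs: Start ⇒* {Z}.
Replace each nonterminal's rules with the union of the non-unit rules of every nonterminal it unit-derives.

Start -> ) | Start X X | - - | Z Z; Z -> ) | Start X X; X -> n n | - n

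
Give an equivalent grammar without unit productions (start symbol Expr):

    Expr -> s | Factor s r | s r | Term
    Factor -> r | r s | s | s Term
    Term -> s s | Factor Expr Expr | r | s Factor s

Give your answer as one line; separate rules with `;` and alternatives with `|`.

Expr -> s s | Factor Expr Expr | r | s Factor s | s | Factor s r | s r; Factor -> r | r s | s | s Term; Term -> s s | Factor Expr Expr | r | s Factor s

Unit pairs: Expr ⇒* {Term}.
For every A with A ⇒* B via unit rules, add B's non-unit alternatives to A; then delete every rule of the form X → Y.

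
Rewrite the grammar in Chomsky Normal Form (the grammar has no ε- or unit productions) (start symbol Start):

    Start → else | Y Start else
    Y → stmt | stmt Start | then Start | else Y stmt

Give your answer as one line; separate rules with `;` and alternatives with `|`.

Start → else | Y Y1; Y → stmt | X2 Start | X3 Start | X1 Y2; X1 → else; X2 → stmt; X3 → then; Y1 → Start X1; Y2 → Y X2

Introduce a nonterminal for each terminal appearing in a rule of length ≥ 2: X1 → else, X2 → stmt, X3 → then.
Binarize each right-hand side of length ≥ 3 by chaining fresh nonterminals (Y1, Y2, …): affected rules were Start → Y Start X1; Y → X1 Y X2.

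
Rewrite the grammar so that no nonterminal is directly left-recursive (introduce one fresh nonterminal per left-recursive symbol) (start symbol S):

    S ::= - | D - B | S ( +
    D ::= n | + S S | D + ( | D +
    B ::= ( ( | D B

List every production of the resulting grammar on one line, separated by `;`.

S ::= - S' | D - B S'; D ::= n D' | + S S D'; B ::= ( ( | D B; S' ::= ( + S' | ε; D' ::= + ( D' | + D' | ε

S, D are directly left-recursive.
For S: α = {( +}, β = {-, D - B}. Rewrite as S → β S' and S' → α S' | ε.
For D: α = {+ (, +}, β = {n, + S S}. Rewrite as D → β D' and D' → α D' | ε.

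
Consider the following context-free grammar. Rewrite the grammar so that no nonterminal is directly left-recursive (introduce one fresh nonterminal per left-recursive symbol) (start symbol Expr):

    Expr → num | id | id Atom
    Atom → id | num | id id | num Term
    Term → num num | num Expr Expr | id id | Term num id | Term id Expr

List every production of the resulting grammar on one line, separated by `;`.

Expr → num | id | id Atom; Atom → id | num | id id | num Term; Term → num num Term1 | num Expr Expr Term1 | id id Term1; Term1 → num id Term1 | id Expr Term1 | ε

Directly left-recursive nonterminal: Term.
For Term: α = {num id, id Expr}, β = {num num, num Expr Expr, id id}. Rewrite as Term → β Term1 and Term1 → α Term1 | ε.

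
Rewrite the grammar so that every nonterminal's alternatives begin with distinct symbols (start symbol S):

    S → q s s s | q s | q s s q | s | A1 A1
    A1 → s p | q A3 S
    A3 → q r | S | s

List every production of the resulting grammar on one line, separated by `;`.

S has alternatives sharing prefix 'q s': factor to S → q s S' with S' → s s | ε | s q.
S' has alternatives sharing prefix 's': factor to S' → s S'' with S'' → s | q.

S → s | A1 A1 | q s S'; A1 → s p | q A3 S; A3 → q r | S | s; S' → epsilon | s S''; S'' → s | q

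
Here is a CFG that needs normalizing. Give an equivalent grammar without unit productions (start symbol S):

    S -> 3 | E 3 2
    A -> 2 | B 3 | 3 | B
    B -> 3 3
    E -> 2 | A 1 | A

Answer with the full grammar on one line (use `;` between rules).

S -> 3 | E 3 2; A -> 3 3 | 2 | B 3 | 3; B -> 3 3; E -> 3 3 | 2 | A 1 | B 3 | 3

Unit pairs: A ⇒* {B}; E ⇒* {A, B}.
For every A with A ⇒* B via unit rules, add B's non-unit alternatives to A; then delete every rule of the form X → Y.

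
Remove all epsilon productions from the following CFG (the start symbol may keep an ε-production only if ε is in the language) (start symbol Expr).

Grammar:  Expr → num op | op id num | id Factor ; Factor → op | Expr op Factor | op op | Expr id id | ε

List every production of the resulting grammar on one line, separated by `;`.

Nullable nonterminals: {Factor}.
ε ∉ L(G), so no ε-production is kept.
Add the nullable-subset variants: Expr → id Factor gives id Factor | id. Factor → Expr op Factor gives Expr op Factor | Expr op.

Expr → num op | op id num | id Factor | id; Factor → op | Expr op Factor | Expr op | op op | Expr id id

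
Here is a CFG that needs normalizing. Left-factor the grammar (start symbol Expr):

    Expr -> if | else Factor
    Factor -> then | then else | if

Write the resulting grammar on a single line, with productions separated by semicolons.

Factor has alternatives sharing prefix 'then': factor to Factor → then Factor1 with Factor1 → ε | else.

Expr -> if | else Factor; Factor -> if | then Factor1; Factor1 -> epsilon | else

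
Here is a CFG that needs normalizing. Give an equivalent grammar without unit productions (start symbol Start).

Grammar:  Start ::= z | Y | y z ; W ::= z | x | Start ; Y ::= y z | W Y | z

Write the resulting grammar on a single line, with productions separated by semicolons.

Unit pairs: Start ⇒* {Y}; W ⇒* {Start, Y}.
Replace each nonterminal's rules with the union of the non-unit rules of every nonterminal it unit-derives.

Start ::= z | y z | W Y; W ::= z | y z | W Y | x; Y ::= y z | W Y | z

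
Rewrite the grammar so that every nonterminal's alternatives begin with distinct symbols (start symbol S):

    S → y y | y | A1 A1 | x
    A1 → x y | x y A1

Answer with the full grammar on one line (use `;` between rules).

S → A1 A1 | x | y S'; A1 → x y A1'; S' → y | ε; A1' → ε | A1

S has alternatives sharing prefix 'y': factor to S → y S' with S' → y | ε.
A1 has alternatives sharing prefix 'x y': factor to A1 → x y A1' with A1' → ε | A1.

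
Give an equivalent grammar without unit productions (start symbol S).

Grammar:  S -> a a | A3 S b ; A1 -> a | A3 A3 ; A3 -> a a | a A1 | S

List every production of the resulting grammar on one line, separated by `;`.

S -> a a | A3 S b; A1 -> a | A3 A3; A3 -> a a | A3 S b | a A1

Unit pairs: A3 ⇒* {S}.
For every A with A ⇒* B via unit rules, add B's non-unit alternatives to A; then delete every rule of the form X → Y.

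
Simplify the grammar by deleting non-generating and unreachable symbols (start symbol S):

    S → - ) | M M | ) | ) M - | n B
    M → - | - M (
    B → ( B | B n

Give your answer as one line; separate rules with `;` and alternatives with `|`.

S → - ) | M M | ) | ) M -; M → - | - M (

Generating nonterminals: {M, S}.
Reachable from S after that: {M, S}.
Removed useless symbols: {B} and every production mentioning them.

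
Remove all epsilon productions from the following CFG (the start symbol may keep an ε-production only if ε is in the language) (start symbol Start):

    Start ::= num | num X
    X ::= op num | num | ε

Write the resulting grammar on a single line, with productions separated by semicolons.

Nullable set = {X}.
ε ∉ L(G), so no ε-production is kept.

Start ::= num | num X; X ::= op num | num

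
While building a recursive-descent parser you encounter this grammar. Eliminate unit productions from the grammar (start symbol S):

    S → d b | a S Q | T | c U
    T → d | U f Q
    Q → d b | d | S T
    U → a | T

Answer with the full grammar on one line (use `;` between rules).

S → d b | a S Q | c U | d | U f Q; T → d | U f Q; Q → d b | d | S T; U → a | d | U f Q

Unit pairs: S ⇒* {T}; U ⇒* {T}.
For each unit pair (A, B), copy every non-unit production of B to A, then drop all unit productions.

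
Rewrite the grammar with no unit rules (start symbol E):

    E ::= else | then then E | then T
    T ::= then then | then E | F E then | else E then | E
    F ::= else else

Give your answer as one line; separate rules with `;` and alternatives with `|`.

E ::= else | then then E | then T; T ::= else | then then E | then T | then then | then E | F E then | else E then; F ::= else else

Unit pairs: T ⇒* {E}.
For each unit pair (A, B), copy every non-unit production of B to A, then drop all unit productions.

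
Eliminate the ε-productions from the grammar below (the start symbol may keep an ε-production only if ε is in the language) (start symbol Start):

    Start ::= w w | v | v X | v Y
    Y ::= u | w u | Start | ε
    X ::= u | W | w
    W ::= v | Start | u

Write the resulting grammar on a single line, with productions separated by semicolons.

Start ::= w w | v | v X | v Y; Y ::= u | w u | Start; X ::= u | W | w; W ::= v | Start | u

Nullable nonterminals: {Y}.
ε ∉ L(G), so no ε-production is kept.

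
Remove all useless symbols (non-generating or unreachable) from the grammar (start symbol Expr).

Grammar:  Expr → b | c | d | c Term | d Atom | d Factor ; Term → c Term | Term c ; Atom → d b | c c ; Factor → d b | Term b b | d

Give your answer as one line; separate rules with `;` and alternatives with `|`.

Expr → b | c | d | d Atom | d Factor; Atom → d b | c c; Factor → d b | d

Generating nonterminals: {Atom, Expr, Factor}.
Reachable from Expr after that: {Atom, Expr, Factor}.
Removed useless symbols: {Term} and every production mentioning them.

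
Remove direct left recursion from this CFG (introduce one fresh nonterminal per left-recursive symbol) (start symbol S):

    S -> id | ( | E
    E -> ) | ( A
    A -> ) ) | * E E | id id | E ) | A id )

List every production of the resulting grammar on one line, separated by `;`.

S -> id | ( | E; E -> ) | ( A; A -> ) ) A' | * E E A' | id id A' | E ) A'; A' -> id ) A' | ε

Left recursion appears on A.
For A: α = {id )}, β = {) ), * E E, id id, E )}. Rewrite as A → β A' and A' → α A' | ε.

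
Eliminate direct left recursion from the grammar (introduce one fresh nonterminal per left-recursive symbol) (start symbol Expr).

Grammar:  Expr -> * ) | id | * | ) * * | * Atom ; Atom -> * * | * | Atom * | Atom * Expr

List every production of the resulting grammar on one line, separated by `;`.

Expr -> * ) | id | * | ) * * | * Atom; Atom -> * * Atom1 | * Atom1; Atom1 -> * Atom1 | * Expr Atom1 | ε

Left recursion appears on Atom.
For Atom: α = {*, * Expr}, β = {* *, *}. Rewrite as Atom → β Atom1 and Atom1 → α Atom1 | ε.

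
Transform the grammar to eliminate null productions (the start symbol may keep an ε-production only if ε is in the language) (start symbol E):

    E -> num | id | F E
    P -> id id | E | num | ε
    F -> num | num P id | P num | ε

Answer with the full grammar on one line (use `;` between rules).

Nullable set = {F, P}.
ε ∉ L(G), so no ε-production is kept.
Expand every rule over subsets of its nullable positions: F → num P id gives num P id | num id.

E -> num | id | F E; P -> id id | E | num; F -> num | num P id | num id | P num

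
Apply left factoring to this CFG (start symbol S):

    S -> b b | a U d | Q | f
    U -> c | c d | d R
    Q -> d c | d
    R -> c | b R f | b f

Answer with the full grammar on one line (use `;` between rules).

S -> b b | a U d | Q | f; U -> d R | c U'; Q -> d Q'; R -> c | b R'; U' -> eps | d; Q' -> c | eps; R' -> R f | f

U has alternatives sharing prefix 'c': factor to U → c U' with U' → ε | d.
Q has alternatives sharing prefix 'd': factor to Q → d Q' with Q' → c | ε.
R has alternatives sharing prefix 'b': factor to R → b R' with R' → R f | f.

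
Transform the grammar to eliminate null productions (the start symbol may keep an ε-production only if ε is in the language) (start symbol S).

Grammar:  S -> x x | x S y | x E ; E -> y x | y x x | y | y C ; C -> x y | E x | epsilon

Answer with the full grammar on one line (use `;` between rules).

The nullable symbols are {C}.
ε ∉ L(G), so no ε-production is kept.

S -> x x | x S y | x E; E -> y x | y x x | y | y C; C -> x y | E x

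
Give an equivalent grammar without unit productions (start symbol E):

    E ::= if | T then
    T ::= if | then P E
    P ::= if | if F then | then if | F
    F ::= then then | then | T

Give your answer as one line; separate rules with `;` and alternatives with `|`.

E ::= if | T then; T ::= if | then P E; P ::= then then | then | if | if F then | then if | then P E; F ::= then then | then | if | then P E

Unit pairs: F ⇒* {T}; P ⇒* {F, T}.
For every A with A ⇒* B via unit rules, add B's non-unit alternatives to A; then delete every rule of the form X → Y.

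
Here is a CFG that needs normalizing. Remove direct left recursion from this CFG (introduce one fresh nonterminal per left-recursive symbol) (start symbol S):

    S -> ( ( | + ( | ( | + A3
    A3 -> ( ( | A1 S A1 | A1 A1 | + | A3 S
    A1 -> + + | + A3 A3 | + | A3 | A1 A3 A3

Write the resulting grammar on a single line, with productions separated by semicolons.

S -> ( ( | + ( | ( | + A3; A3 -> ( ( A3' | A1 S A1 A3' | A1 A1 A3' | + A3'; A1 -> + + A1' | + A3 A3 A1' | + A1' | A3 A1'; A3' -> S A3' | ε; A1' -> A3 A3 A1' | ε

Left recursion appears on A3, A1.
For A3: α = {S}, β = {( (, A1 S A1, A1 A1, +}. Rewrite as A3 → β A3' and A3' → α A3' | ε.
For A1: α = {A3 A3}, β = {+ +, + A3 A3, +, A3}. Rewrite as A1 → β A1' and A1' → α A1' | ε.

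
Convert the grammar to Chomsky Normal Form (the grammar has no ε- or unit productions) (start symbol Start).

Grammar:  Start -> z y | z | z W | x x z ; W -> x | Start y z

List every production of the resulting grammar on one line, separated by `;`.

Start -> X1 X2 | z | X1 W | X3 Y1; W -> x | Start Y2; X1 -> z; X2 -> y; X3 -> x; Y1 -> X3 X1; Y2 -> X2 X1

Introduce a nonterminal for each terminal appearing in a rule of length ≥ 2: X1 → z, X2 → y, X3 → x.
Binarize each right-hand side of length ≥ 3 by chaining fresh nonterminals (Y1, Y2, …): affected rules were Start → X3 X3 X1; W → Start X2 X1.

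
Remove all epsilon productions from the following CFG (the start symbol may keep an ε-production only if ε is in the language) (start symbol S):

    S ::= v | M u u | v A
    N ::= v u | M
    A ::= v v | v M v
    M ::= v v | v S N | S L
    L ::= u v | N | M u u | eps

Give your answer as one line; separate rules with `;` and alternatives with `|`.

Nullable nonterminals: {L}.
ε ∉ L(G), so no ε-production is kept.
For each production, add variants omitting each subset of nullable occurrences: M → S L gives S L | S.

S ::= v | M u u | v A; N ::= v u | M; A ::= v v | v M v; M ::= v v | v S N | S L | S; L ::= u v | N | M u u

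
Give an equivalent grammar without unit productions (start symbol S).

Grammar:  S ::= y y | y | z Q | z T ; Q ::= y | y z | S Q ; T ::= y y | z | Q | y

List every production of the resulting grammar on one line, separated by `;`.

Unit pairs: T ⇒* {Q}.
For every A with A ⇒* B via unit rules, add B's non-unit alternatives to A; then delete every rule of the form X → Y.

S ::= y y | y | z Q | z T; Q ::= y | y z | S Q; T ::= y | y z | S Q | y y | z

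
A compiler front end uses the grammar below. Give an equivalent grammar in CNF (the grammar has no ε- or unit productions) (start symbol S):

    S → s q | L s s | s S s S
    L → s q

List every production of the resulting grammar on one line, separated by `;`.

Introduce a nonterminal for each terminal appearing in a rule of length ≥ 2: X1 → s, X2 → q.
Binarize each right-hand side of length ≥ 3 by chaining fresh nonterminals (Y1, Y2, …): affected rules were S → L X1 X1; S → X1 S X1 S.

S → X1 X2 | L Y1 | X1 Y2; L → X1 X2; X1 → s; X2 → q; Y1 → X1 X1; Y2 → S Y3; Y3 → X1 S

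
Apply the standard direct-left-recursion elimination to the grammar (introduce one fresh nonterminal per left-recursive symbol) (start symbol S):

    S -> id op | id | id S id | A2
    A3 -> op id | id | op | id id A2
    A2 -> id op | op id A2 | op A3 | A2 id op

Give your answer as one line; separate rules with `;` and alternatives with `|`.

Left recursion appears on A2.
For A2: α = {id op}, β = {id op, op id A2, op A3}. Rewrite as A2 → β A2' and A2' → α A2' | ε.

S -> id op | id | id S id | A2; A3 -> op id | id | op | id id A2; A2 -> id op A2' | op id A2 A2' | op A3 A2'; A2' -> id op A2' | ε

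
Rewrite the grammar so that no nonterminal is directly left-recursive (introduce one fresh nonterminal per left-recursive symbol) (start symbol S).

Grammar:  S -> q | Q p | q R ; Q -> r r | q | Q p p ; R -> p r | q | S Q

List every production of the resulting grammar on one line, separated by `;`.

S -> q | Q p | q R; Q -> r r Q' | q Q'; R -> p r | q | S Q; Q' -> p p Q' | ε

Directly left-recursive nonterminal: Q.
For Q: α = {p p}, β = {r r, q}. Rewrite as Q → β Q' and Q' → α Q' | ε.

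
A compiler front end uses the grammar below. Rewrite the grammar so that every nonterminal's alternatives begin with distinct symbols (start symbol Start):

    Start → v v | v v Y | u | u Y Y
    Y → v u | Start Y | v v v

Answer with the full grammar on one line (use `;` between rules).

Start has alternatives sharing prefix 'v v': factor to Start → v v Start1 with Start1 → ε | Y.
Start has alternatives sharing prefix 'u': factor to Start → u Start2 with Start2 → ε | Y Y.
Y has alternatives sharing prefix 'v': factor to Y → v Y1 with Y1 → u | v v.

Start → v v Start1 | u Start2; Y → Start Y | v Y1; Start1 → ε | Y; Start2 → ε | Y Y; Y1 → u | v v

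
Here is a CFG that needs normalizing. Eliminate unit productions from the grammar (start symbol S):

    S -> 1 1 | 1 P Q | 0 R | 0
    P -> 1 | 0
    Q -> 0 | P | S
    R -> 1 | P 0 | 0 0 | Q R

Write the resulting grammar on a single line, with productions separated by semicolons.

Unit pairs: Q ⇒* {P, S}.
For each unit pair (A, B), copy every non-unit production of B to A, then drop all unit productions.

S -> 1 1 | 1 P Q | 0 R | 0; P -> 1 | 0; Q -> 1 1 | 1 P Q | 0 R | 0 | 1; R -> 1 | P 0 | 0 0 | Q R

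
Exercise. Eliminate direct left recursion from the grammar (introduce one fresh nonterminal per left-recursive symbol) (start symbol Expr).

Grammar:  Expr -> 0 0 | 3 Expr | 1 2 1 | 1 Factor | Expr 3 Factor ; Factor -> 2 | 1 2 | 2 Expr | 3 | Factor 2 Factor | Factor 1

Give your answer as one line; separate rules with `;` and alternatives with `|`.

Left recursion appears on Expr, Factor.
For Expr: α = {3 Factor}, β = {0 0, 3 Expr, 1 2 1, 1 Factor}. Rewrite as Expr → β Expr1 and Expr1 → α Expr1 | ε.
For Factor: α = {2 Factor, 1}, β = {2, 1 2, 2 Expr, 3}. Rewrite as Factor → β Factor1 and Factor1 → α Factor1 | ε.

Expr -> 0 0 Expr1 | 3 Expr Expr1 | 1 2 1 Expr1 | 1 Factor Expr1; Factor -> 2 Factor1 | 1 2 Factor1 | 2 Expr Factor1 | 3 Factor1; Expr1 -> 3 Factor Expr1 | ε; Factor1 -> 2 Factor Factor1 | 1 Factor1 | ε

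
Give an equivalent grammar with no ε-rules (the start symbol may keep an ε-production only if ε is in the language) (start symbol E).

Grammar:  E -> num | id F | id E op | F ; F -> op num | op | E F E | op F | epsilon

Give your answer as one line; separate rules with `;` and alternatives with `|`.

E -> num | id F | id | id E op | id op | F | ε; F -> op num | op | E F E | E F | E E | E | F E | op F

Nullable nonterminals: {E, F}.
ε ∈ L(G) since E is nullable, so keep E → ε.
Expand every rule over subsets of its nullable positions: E → id F gives id F | id. E → id E op gives id E op | id op. F → E F E gives E F E | E F | E E | E | F E.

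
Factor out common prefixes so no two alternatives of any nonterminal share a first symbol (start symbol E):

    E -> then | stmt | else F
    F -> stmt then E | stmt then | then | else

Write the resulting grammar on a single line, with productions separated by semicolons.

E -> then | stmt | else F; F -> then | else | stmt then F'; F' -> E | eps

F has alternatives sharing prefix 'stmt then': factor to F → stmt then F' with F' → E | ε.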